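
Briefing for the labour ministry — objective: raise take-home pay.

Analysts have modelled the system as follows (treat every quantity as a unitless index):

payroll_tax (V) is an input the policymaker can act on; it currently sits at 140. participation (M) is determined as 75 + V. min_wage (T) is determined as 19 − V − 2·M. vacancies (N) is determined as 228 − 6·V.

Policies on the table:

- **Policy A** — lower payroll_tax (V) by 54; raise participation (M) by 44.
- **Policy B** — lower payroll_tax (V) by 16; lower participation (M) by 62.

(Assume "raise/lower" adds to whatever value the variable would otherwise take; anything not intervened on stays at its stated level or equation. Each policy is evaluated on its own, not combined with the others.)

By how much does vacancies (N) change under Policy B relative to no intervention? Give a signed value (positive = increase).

96

Baseline:
  V = 140
  N = 228 − 6·140 = -612
Policy B (V − 16, M − 62):
  V = 140 − 16 = 124
  N = 228 − 6·124 = -516
Change in N: -516 − (-612) = 96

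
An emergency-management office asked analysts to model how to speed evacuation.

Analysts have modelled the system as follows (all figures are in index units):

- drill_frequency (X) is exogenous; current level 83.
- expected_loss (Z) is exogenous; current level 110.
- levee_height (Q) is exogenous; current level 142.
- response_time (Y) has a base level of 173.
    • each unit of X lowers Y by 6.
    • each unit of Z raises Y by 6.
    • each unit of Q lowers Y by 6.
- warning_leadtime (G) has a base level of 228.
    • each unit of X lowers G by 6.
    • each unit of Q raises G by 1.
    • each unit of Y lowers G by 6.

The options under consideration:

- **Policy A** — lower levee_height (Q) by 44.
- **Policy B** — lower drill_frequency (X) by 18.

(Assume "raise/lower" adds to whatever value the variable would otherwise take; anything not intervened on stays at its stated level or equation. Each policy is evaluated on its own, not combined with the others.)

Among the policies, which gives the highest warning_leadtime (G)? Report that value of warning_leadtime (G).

2434

Policy A (Q − 44):
  X = 83
  Z = 110
  Q = 142 − 44 = 98
  Y = 173 − 6·83 + 6·110 − 6·98 = -253
  G = 228 − 6·83 + 98 − 6·(-253) = 1346
Policy B (X − 18):
  X = 83 − 18 = 65
  Z = 110
  Q = 142
  Y = 173 − 6·65 + 6·110 − 6·142 = -409
  G = 228 − 6·65 + 142 − 6·(-409) = 2434
Comparing — Policy A: G=1346, Policy B: G=2434. Highest is 2434 (Policy B).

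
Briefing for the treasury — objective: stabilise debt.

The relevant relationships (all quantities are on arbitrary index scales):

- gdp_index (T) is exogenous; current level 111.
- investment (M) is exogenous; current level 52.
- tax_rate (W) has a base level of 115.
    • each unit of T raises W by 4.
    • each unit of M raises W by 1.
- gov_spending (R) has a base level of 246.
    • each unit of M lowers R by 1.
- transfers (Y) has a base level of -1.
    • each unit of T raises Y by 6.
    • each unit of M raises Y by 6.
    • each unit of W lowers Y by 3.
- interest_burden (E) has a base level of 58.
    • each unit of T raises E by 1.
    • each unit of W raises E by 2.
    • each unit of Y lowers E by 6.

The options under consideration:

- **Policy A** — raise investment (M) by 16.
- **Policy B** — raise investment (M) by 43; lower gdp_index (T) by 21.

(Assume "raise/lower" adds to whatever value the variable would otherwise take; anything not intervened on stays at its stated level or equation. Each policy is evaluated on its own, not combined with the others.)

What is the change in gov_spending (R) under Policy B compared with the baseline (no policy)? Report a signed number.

-43

Baseline:
  M = 52
  R = 246 − 52 = 194
Policy B (M + 43, T − 21):
  M = 52 + 43 = 95
  R = 246 − 95 = 151
Change in R: 151 − 194 = -43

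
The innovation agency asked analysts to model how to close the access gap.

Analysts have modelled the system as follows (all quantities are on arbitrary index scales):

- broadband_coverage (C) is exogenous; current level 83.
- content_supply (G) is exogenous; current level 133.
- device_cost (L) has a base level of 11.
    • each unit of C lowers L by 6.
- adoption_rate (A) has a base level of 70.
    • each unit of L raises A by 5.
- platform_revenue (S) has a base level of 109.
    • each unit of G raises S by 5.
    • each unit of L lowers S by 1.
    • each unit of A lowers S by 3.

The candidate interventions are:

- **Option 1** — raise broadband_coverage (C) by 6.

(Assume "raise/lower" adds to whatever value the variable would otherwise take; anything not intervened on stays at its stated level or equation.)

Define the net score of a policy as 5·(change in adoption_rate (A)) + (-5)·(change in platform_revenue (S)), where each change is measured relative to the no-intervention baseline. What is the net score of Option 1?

Baseline:
  C = 83
  G = 133
  L = 11 − 6·83 = -487
  A = 70 + 5·(-487) = -2365
  S = 109 + 5·133 − (-487) − 3·(-2365) = 8356
Option 1 (C + 6):
  C = 83 + 6 = 89
  G = 133
  L = 11 − 6·89 = -523
  A = 70 + 5·(-523) = -2545
  S = 109 + 5·133 − (-523) − 3·(-2545) = 8932
ΔA = -2545 − (-2365) = -180; ΔS = 8932 − 8356 = 576
Score = 5·(-180) + (-5)·576 = -3780

-3780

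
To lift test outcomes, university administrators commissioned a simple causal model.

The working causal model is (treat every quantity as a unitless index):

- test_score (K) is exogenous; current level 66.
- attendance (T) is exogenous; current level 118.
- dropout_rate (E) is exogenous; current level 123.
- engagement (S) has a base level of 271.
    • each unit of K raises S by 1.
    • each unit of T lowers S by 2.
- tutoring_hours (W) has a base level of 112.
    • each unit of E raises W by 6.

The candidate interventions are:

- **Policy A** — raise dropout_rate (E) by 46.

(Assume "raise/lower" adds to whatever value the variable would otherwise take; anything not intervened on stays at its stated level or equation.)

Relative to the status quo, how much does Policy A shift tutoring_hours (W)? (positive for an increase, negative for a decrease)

Baseline:
  E = 123
  W = 112 + 6·123 = 850
Policy A (E + 46):
  E = 123 + 46 = 169
  W = 112 + 6·169 = 1126
Change in W: 1126 − 850 = 276

276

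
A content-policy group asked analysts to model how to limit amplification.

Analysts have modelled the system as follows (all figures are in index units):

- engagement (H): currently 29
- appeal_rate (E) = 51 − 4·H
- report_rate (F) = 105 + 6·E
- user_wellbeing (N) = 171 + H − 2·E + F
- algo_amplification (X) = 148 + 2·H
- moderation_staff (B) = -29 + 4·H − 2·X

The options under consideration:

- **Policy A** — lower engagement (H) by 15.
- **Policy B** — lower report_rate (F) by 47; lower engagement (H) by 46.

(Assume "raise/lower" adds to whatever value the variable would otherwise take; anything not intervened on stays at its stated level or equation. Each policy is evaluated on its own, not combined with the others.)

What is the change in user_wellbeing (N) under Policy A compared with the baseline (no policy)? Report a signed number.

Baseline:
  H = 29
  E = 51 − 4·29 = -65
  F = 105 + 6·(-65) = -285
  N = 171 + 29 − 2·(-65) + (-285) = 45
Policy A (H − 15):
  H = 29 − 15 = 14
  E = 51 − 4·14 = -5
  F = 105 + 6·(-5) = 75
  N = 171 + 14 − 2·(-5) + 75 = 270
Change in N: 270 − 45 = 225

225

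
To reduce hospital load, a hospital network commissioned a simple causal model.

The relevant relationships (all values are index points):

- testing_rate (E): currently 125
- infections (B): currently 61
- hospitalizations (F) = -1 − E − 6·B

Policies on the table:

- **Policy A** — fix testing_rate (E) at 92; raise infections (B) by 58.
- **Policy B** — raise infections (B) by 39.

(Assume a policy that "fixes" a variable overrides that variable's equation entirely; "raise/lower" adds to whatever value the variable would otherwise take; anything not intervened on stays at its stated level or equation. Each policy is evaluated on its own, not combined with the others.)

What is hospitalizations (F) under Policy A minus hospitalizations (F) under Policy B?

-81

Policy A (E := 92, B + 58):
  E = 92
  B = 61 + 58 = 119
  F = -1 − 92 − 6·119 = -807
Policy B (B + 39):
  E = 125
  B = 61 + 39 = 100
  F = -1 − 125 − 6·100 = -726
F: -807 − (-726) = -81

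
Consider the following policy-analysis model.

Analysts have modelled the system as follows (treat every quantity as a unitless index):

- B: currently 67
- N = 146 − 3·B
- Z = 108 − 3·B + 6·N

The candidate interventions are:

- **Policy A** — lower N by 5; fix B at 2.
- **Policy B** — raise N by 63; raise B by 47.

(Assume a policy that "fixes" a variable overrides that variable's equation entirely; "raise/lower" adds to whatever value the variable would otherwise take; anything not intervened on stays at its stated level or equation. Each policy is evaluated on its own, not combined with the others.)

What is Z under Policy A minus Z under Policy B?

Policy A (N − 5, B := 2):
  B = 2
  N = 146 − 3·2 (−5 from intervention) = 135
  Z = 108 − 3·2 + 6·135 = 912
Policy B (N + 63, B + 47):
  B = 67 + 47 = 114
  N = 146 − 3·114 (+63 from intervention) = -133
  Z = 108 − 3·114 + 6·(-133) = -1032
Z: 912 − (-1032) = 1944

1944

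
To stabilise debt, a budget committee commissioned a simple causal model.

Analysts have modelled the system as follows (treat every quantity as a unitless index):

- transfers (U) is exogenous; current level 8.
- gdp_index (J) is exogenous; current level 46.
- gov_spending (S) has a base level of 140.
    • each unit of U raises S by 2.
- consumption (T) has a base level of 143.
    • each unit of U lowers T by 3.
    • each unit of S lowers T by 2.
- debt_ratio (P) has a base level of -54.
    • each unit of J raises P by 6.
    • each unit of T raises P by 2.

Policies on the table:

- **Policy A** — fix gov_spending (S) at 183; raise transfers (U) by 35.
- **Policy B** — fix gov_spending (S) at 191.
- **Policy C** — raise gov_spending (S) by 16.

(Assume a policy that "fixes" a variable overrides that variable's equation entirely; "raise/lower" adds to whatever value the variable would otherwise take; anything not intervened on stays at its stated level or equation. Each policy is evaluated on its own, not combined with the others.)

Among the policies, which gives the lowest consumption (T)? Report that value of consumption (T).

-352

Policy A (S := 183, U + 35):
  U = 8 + 35 = 43
  S = 183
  T = 143 − 3·43 − 2·183 = -352
Policy B (S := 191):
  U = 8
  S = 191
  T = 143 − 3·8 − 2·191 = -263
Policy C (S + 16):
  U = 8
  S = 140 + 2·8 (+16 from intervention) = 172
  T = 143 − 3·8 − 2·172 = -225
Comparing — Policy A: T=-352, Policy B: T=-263, Policy C: T=-225. Lowest is -352 (Policy A).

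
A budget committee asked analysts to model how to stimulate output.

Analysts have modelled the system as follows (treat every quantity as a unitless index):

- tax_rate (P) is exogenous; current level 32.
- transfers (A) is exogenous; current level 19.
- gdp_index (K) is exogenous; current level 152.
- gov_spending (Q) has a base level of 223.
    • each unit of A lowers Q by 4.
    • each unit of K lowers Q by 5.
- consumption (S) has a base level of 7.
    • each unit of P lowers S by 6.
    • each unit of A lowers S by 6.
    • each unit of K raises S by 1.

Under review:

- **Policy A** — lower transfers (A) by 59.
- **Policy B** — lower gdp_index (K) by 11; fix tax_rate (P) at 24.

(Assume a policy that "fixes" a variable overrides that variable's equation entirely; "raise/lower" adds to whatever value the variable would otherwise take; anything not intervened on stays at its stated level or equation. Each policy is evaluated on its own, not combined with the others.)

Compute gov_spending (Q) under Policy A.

-377

Policy A (A − 59):
  A = 19 − 59 = -40
  K = 152
  Q = 223 − 4·(-40) − 5·152 = -377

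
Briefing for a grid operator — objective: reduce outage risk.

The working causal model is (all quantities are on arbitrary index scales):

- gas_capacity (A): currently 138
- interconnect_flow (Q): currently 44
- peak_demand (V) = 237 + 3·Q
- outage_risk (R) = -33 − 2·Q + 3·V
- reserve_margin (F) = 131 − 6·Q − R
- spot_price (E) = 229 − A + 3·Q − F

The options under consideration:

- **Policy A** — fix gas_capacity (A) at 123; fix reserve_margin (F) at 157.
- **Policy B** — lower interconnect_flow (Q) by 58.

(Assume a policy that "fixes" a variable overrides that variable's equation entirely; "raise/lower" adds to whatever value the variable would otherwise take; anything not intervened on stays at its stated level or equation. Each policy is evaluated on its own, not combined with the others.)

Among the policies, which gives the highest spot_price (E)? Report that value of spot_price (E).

Policy A (A := 123, F := 157):
  A = 123
  Q = 44
  V = 237 + 3·44 = 369
  R = -33 − 2·44 + 3·369 = 986
  F = 157
  E = 229 − 123 + 3·44 − 157 = 81
Policy B (Q − 58):
  A = 138
  Q = 44 − 58 = -14
  V = 237 + 3·(-14) = 195
  R = -33 − 2·(-14) + 3·195 = 580
  F = 131 − 6·(-14) − 580 = -365
  E = 229 − 138 + 3·(-14) − (-365) = 414
Comparing — Policy A: E=81, Policy B: E=414. Highest is 414 (Policy B).

414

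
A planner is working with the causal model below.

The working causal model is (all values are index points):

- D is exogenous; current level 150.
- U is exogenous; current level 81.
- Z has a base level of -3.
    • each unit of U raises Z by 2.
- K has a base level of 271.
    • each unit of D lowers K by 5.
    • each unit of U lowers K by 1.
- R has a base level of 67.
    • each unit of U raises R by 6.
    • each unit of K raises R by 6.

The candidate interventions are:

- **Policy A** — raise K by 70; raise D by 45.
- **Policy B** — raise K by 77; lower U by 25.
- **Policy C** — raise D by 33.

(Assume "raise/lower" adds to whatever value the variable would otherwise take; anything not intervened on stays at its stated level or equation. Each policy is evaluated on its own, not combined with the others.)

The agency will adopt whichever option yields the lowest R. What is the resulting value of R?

Policy A (K + 70, D + 45):
  D = 150 + 45 = 195
  U = 81
  K = 271 − 5·195 − 81 (+70 from intervention) = -715
  R = 67 + 6·81 + 6·(-715) = -3737
Policy B (K + 77, U − 25):
  D = 150
  U = 81 − 25 = 56
  K = 271 − 5·150 − 56 (+77 from intervention) = -458
  R = 67 + 6·56 + 6·(-458) = -2345
Policy C (D + 33):
  D = 150 + 33 = 183
  U = 81
  K = 271 − 5·183 − 81 = -725
  R = 67 + 6·81 + 6·(-725) = -3797
Comparing — Policy A: R=-3737, Policy B: R=-2345, Policy C: R=-3797. Lowest is -3797 (Policy C).

-3797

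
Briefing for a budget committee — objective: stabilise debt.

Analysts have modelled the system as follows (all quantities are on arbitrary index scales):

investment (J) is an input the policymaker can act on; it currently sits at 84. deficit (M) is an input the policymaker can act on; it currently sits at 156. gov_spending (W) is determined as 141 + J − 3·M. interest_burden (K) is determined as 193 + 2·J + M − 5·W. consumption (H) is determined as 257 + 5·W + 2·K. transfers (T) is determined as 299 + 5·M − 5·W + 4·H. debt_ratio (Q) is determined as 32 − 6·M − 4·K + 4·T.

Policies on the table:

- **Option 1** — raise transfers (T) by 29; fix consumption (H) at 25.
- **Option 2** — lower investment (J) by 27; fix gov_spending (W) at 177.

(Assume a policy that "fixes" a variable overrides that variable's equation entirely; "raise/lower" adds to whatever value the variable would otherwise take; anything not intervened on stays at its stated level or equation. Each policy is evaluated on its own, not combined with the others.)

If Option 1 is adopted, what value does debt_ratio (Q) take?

1860

Option 1 (T + 29, H := 25):
  J = 84
  M = 156
  W = 141 + 84 − 3·156 = -243
  K = 193 + 2·84 + 156 − 5·(-243) = 1732
  H = 25
  T = 299 + 5·156 − 5·(-243) + 4·25 (+29 from intervention) = 2423
  Q = 32 − 6·156 − 4·1732 + 4·2423 = 1860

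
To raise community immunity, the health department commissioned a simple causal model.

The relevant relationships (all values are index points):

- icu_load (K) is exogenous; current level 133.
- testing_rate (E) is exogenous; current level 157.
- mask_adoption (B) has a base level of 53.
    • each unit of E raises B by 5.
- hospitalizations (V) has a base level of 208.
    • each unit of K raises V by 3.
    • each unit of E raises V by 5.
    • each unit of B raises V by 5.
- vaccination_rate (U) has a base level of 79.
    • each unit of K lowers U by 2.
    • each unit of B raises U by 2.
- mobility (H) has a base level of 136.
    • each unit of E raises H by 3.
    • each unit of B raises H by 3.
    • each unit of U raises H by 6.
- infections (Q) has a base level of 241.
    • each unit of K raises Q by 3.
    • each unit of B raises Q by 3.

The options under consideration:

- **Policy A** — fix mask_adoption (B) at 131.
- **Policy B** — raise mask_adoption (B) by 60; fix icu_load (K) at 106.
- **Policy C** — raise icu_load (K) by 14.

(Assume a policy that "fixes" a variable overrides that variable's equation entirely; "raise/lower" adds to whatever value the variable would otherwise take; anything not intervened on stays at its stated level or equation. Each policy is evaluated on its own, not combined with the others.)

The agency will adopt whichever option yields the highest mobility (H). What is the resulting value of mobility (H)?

13279

Policy A (B := 131):
  K = 133
  E = 157
  B = 131
  U = 79 − 2·133 + 2·131 = 75
  H = 136 + 3·157 + 3·131 + 6·75 = 1450
Policy B (B + 60, K := 106):
  K = 106
  E = 157
  B = 53 + 5·157 (+60 from intervention) = 898
  U = 79 − 2·106 + 2·898 = 1663
  H = 136 + 3·157 + 3·898 + 6·1663 = 13279
Policy C (K + 14):
  K = 133 + 14 = 147
  E = 157
  B = 53 + 5·157 = 838
  U = 79 − 2·147 + 2·838 = 1461
  H = 136 + 3·157 + 3·838 + 6·1461 = 11887
Comparing — Policy A: H=1450, Policy B: H=13279, Policy C: H=11887. Highest is 13279 (Policy B).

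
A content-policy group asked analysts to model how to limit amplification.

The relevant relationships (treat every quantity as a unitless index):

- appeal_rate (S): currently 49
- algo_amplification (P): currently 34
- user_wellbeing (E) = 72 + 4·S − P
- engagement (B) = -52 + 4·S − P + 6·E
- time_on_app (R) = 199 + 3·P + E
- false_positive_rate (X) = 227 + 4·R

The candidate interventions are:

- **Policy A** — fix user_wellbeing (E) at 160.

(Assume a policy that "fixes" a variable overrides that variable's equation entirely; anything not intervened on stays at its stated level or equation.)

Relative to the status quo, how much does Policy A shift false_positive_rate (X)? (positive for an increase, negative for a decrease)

-296

Baseline:
  S = 49
  P = 34
  E = 72 + 4·49 − 34 = 234
  R = 199 + 3·34 + 234 = 535
  X = 227 + 4·535 = 2367
Policy A (E := 160):
  S = 49
  P = 34
  E = 160
  R = 199 + 3·34 + 160 = 461
  X = 227 + 4·461 = 2071
Change in X: 2071 − 2367 = -296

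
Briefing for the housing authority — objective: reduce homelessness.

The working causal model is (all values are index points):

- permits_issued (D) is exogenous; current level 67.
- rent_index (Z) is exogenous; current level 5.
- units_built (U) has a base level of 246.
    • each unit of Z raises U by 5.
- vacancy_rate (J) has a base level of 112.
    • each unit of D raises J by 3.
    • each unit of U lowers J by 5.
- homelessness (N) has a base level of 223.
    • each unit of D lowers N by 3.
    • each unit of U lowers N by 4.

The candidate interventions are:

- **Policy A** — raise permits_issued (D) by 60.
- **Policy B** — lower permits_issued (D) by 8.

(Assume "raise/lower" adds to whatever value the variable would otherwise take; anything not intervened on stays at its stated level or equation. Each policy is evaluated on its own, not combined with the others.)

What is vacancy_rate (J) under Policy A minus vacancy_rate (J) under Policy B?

204

Policy A (D + 60):
  D = 67 + 60 = 127
  Z = 5
  U = 246 + 5·5 = 271
  J = 112 + 3·127 − 5·271 = -862
Policy B (D − 8):
  D = 67 − 8 = 59
  Z = 5
  U = 246 + 5·5 = 271
  J = 112 + 3·59 − 5·271 = -1066
J: -862 − (-1066) = 204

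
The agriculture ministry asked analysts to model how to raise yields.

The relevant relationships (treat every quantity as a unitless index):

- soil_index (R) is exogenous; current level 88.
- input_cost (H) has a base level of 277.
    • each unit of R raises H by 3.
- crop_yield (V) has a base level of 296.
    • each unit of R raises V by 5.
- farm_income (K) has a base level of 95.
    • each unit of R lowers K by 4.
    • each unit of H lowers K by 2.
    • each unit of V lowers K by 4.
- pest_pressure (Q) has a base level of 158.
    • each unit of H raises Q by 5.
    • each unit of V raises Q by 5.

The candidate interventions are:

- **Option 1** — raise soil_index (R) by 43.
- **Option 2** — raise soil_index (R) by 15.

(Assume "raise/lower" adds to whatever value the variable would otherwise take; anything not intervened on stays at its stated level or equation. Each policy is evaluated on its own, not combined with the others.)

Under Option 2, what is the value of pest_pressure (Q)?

Option 2 (R + 15):
  R = 88 + 15 = 103
  H = 277 + 3·103 = 586
  V = 296 + 5·103 = 811
  Q = 158 + 5·586 + 5·811 = 7143

7143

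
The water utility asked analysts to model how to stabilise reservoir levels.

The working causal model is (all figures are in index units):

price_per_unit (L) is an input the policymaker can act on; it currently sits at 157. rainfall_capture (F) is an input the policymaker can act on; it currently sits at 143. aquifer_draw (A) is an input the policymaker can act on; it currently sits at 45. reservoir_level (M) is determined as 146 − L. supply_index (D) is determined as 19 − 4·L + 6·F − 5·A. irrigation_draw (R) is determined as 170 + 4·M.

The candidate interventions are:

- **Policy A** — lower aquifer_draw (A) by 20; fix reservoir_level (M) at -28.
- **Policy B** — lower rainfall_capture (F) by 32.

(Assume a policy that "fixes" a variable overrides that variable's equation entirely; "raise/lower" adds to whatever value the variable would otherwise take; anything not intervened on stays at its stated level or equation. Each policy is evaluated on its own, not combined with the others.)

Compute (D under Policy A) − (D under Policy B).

Policy A (A − 20, M := -28):
  L = 157
  F = 143
  A = 45 − 20 = 25
  D = 19 − 4·157 + 6·143 − 5·25 = 124
Policy B (F − 32):
  L = 157
  F = 143 − 32 = 111
  A = 45
  D = 19 − 4·157 + 6·111 − 5·45 = -168
D: 124 − (-168) = 292

292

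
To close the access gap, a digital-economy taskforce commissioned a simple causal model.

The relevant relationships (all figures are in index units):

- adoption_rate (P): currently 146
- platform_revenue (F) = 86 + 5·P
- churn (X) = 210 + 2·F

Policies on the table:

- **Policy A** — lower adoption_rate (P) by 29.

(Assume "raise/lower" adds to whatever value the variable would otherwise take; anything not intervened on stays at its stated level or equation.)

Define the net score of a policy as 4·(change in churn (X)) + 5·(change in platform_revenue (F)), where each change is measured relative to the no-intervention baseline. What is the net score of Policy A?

-1885

Baseline:
  P = 146
  F = 86 + 5·146 = 816
  X = 210 + 2·816 = 1842
Policy A (P − 29):
  P = 146 − 29 = 117
  F = 86 + 5·117 = 671
  X = 210 + 2·671 = 1552
ΔX = 1552 − 1842 = -290; ΔF = 671 − 816 = -145
Score = 4·(-290) + 5·(-145) = -1885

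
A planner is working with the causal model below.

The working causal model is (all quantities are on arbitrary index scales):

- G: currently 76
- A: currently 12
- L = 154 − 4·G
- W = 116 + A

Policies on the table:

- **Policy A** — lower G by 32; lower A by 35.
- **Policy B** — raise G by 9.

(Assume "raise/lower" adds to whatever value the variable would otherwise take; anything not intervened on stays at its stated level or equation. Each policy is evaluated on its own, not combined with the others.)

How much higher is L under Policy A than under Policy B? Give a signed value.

Policy A (G − 32, A − 35):
  G = 76 − 32 = 44
  L = 154 − 4·44 = -22
Policy B (G + 9):
  G = 76 + 9 = 85
  L = 154 − 4·85 = -186
L: -22 − (-186) = 164

164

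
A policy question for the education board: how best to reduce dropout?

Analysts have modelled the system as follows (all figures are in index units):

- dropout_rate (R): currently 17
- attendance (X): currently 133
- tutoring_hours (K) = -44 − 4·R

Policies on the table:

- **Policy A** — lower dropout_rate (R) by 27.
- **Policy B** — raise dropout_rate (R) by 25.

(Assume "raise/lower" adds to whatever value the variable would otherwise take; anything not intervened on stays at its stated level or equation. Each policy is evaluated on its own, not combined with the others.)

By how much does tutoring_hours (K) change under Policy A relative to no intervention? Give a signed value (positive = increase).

Baseline:
  R = 17
  K = -44 − 4·17 = -112
Policy A (R − 27):
  R = 17 − 27 = -10
  K = -44 − 4·(-10) = -4
Change in K: -4 − (-112) = 108

108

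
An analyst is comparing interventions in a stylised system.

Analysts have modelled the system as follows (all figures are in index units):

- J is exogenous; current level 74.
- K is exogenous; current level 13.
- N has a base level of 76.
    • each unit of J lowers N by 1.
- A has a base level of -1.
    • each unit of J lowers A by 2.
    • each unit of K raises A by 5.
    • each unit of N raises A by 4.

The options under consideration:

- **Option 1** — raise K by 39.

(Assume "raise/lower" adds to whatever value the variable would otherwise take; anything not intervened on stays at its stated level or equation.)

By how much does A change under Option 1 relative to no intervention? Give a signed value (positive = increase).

195

Baseline:
  J = 74
  K = 13
  N = 76 − 74 = 2
  A = -1 − 2·74 + 5·13 + 4·2 = -76
Option 1 (K + 39):
  J = 74
  K = 13 + 39 = 52
  N = 76 − 74 = 2
  A = -1 − 2·74 + 5·52 + 4·2 = 119
Change in A: 119 − (-76) = 195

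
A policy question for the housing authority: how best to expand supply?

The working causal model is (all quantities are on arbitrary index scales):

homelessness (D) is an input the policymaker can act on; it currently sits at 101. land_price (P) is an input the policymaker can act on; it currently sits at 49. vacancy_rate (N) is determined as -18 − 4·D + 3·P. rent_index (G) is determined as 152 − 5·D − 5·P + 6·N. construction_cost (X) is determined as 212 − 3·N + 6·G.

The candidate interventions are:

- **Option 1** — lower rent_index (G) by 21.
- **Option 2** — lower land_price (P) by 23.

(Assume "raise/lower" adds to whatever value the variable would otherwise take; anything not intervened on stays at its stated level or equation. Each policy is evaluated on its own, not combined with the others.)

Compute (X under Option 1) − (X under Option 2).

Option 1 (G − 21):
  D = 101
  P = 49
  N = -18 − 4·101 + 3·49 = -275
  G = 152 − 5·101 − 5·49 + 6·(-275) (−21 from intervention) = -2269
  X = 212 − 3·(-275) + 6·(-2269) = -12577
Option 2 (P − 23):
  D = 101
  P = 49 − 23 = 26
  N = -18 − 4·101 + 3·26 = -344
  G = 152 − 5·101 − 5·26 + 6·(-344) = -2547
  X = 212 − 3·(-344) + 6·(-2547) = -14038
X: -12577 − (-14038) = 1461

1461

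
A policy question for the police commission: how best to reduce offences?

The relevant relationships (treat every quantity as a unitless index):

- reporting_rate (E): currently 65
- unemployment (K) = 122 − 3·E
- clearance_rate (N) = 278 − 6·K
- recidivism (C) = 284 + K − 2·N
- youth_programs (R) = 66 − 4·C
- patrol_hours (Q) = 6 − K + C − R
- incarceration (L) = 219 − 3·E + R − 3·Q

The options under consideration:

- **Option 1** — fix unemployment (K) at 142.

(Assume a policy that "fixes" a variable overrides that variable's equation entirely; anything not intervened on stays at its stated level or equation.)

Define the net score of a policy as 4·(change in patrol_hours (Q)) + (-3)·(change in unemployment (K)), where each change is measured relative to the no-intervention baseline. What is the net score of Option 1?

54395

Baseline:
  E = 65
  K = 122 − 3·65 = -73
  N = 278 − 6·(-73) = 716
  C = 284 + (-73) − 2·716 = -1221
  R = 66 − 4·(-1221) = 4950
  Q = 6 − (-73) + (-1221) − 4950 = -6092
Option 1 (K := 142):
  E = 65
  K = 142
  N = 278 − 6·142 = -574
  C = 284 + 142 − 2·(-574) = 1574
  R = 66 − 4·1574 = -6230
  Q = 6 − 142 + 1574 − (-6230) = 7668
ΔQ = 7668 − (-6092) = 13760; ΔK = 142 − (-73) = 215
Score = 4·13760 + (-3)·215 = 54395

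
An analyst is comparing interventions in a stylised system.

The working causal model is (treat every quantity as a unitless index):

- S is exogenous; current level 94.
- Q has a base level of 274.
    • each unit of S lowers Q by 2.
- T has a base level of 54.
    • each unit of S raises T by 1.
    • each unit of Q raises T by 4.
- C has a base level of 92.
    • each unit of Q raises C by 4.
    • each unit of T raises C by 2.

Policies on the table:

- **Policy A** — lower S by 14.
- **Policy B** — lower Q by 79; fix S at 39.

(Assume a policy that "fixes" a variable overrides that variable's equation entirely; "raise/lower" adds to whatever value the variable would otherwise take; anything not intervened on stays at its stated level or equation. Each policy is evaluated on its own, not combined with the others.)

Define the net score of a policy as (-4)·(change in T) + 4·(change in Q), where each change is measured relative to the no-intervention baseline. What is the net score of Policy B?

Baseline:
  S = 94
  Q = 274 − 2·94 = 86
  T = 54 + 94 + 4·86 = 492
Policy B (Q − 79, S := 39):
  S = 39
  Q = 274 − 2·39 (−79 from intervention) = 117
  T = 54 + 39 + 4·117 = 561
ΔT = 561 − 492 = 69; ΔQ = 117 − 86 = 31
Score = (-4)·69 + 4·31 = -152

-152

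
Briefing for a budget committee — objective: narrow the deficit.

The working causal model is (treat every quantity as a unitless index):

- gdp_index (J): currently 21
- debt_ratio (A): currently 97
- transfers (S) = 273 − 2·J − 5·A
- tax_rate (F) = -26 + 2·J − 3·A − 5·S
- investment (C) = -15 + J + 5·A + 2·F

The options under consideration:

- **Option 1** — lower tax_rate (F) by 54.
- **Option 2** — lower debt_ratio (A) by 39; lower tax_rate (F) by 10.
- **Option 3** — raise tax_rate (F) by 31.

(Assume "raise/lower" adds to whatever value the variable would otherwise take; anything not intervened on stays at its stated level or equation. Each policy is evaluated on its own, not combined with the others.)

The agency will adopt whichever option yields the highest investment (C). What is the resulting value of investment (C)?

2543

Option 1 (F − 54):
  J = 21
  A = 97
  S = 273 − 2·21 − 5·97 = -254
  F = -26 + 2·21 − 3·97 − 5·(-254) (−54 from intervention) = 941
  C = -15 + 21 + 5·97 + 2·941 = 2373
Option 2 (A − 39, F − 10):
  J = 21
  A = 97 − 39 = 58
  S = 273 − 2·21 − 5·58 = -59
  F = -26 + 2·21 − 3·58 − 5·(-59) (−10 from intervention) = 127
  C = -15 + 21 + 5·58 + 2·127 = 550
Option 3 (F + 31):
  J = 21
  A = 97
  S = 273 − 2·21 − 5·97 = -254
  F = -26 + 2·21 − 3·97 − 5·(-254) (+31 from intervention) = 1026
  C = -15 + 21 + 5·97 + 2·1026 = 2543
Comparing — Option 1: C=2373, Option 2: C=550, Option 3: C=2543. Highest is 2543 (Option 3).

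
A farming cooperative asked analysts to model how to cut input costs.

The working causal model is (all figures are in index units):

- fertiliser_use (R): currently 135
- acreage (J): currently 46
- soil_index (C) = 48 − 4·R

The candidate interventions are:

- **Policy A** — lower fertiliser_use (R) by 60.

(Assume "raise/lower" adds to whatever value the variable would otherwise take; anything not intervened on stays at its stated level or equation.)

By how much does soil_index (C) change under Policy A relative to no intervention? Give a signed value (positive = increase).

Baseline:
  R = 135
  C = 48 − 4·135 = -492
Policy A (R − 60):
  R = 135 − 60 = 75
  C = 48 − 4·75 = -252
Change in C: -252 − (-492) = 240

240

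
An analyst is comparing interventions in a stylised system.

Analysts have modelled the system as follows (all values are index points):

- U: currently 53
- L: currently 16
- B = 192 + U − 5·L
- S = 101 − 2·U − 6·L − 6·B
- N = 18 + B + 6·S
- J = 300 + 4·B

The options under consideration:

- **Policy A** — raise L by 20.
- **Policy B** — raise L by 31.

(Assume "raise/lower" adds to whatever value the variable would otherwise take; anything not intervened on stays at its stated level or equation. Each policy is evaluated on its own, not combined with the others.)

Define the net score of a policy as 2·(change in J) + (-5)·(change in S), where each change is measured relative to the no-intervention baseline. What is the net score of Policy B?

-4960

Baseline:
  U = 53
  L = 16
  B = 192 + 53 − 5·16 = 165
  S = 101 − 2·53 − 6·16 − 6·165 = -1091
  J = 300 + 4·165 = 960
Policy B (L + 31):
  U = 53
  L = 16 + 31 = 47
  B = 192 + 53 − 5·47 = 10
  S = 101 − 2·53 − 6·47 − 6·10 = -347
  J = 300 + 4·10 = 340
ΔJ = 340 − 960 = -620; ΔS = -347 − (-1091) = 744
Score = 2·(-620) + (-5)·744 = -4960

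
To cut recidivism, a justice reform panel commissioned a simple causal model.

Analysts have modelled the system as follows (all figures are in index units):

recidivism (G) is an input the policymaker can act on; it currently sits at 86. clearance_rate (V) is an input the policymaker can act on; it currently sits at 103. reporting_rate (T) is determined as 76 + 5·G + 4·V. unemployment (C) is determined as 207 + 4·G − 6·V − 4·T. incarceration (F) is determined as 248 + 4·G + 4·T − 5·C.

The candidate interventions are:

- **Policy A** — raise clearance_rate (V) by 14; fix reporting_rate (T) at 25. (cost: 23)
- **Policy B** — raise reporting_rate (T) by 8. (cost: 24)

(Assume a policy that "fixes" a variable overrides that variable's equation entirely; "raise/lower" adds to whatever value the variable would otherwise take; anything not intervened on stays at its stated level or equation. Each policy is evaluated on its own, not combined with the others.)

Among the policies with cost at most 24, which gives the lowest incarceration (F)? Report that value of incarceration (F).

Policy A (V + 14, T := 25):
  G = 86
  V = 103 + 14 = 117
  T = 25
  C = 207 + 4·86 − 6·117 − 4·25 = -251
  F = 248 + 4·86 + 4·25 − 5·(-251) = 1947
Policy B (T + 8):
  G = 86
  V = 103
  T = 76 + 5·86 + 4·103 (+8 from intervention) = 926
  C = 207 + 4·86 − 6·103 − 4·926 = -3771
  F = 248 + 4·86 + 4·926 − 5·(-3771) = 23151
Comparing — Policy A: F=1947, Policy B: F=23151. Lowest is 1947 (Policy A).

1947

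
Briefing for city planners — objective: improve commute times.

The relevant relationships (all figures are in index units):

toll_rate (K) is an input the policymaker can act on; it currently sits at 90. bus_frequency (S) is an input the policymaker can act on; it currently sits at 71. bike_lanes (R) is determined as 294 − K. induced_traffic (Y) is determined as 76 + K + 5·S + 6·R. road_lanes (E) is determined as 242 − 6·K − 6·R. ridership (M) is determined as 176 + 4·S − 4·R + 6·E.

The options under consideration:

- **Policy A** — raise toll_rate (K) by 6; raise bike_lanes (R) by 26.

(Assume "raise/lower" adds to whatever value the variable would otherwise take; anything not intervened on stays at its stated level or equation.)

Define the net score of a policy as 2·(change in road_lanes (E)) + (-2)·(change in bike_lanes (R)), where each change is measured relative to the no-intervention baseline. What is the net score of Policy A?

-352

Baseline:
  K = 90
  R = 294 − 90 = 204
  E = 242 − 6·90 − 6·204 = -1522
Policy A (K + 6, R + 26):
  K = 90 + 6 = 96
  R = 294 − 96 (+26 from intervention) = 224
  E = 242 − 6·96 − 6·224 = -1678
ΔE = -1678 − (-1522) = -156; ΔR = 224 − 204 = 20
Score = 2·(-156) + (-2)·20 = -352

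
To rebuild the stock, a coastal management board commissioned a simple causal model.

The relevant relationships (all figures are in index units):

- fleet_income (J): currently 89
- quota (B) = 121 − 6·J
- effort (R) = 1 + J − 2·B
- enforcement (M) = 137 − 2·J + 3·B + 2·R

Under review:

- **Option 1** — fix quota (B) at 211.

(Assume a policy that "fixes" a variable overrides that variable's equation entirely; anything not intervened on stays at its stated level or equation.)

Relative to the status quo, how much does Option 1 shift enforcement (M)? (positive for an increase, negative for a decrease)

Baseline:
  J = 89
  B = 121 − 6·89 = -413
  R = 1 + 89 − 2·(-413) = 916
  M = 137 − 2·89 + 3·(-413) + 2·916 = 552
Option 1 (B := 211):
  J = 89
  B = 211
  R = 1 + 89 − 2·211 = -332
  M = 137 − 2·89 + 3·211 + 2·(-332) = -72
Change in M: -72 − 552 = -624

-624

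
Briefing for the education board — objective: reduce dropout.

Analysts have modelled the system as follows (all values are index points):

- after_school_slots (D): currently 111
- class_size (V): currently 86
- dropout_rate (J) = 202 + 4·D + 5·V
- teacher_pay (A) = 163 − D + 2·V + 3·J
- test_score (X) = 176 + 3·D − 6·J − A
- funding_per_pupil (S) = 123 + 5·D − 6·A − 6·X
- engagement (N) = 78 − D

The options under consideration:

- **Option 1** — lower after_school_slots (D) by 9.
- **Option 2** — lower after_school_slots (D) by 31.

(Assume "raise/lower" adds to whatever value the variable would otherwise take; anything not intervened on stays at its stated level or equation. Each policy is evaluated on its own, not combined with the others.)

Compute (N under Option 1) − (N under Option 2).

Option 1 (D − 9):
  D = 111 − 9 = 102
  N = 78 − 102 = -24
Option 2 (D − 31):
  D = 111 − 31 = 80
  N = 78 − 80 = -2
N: -24 − (-2) = -22

-22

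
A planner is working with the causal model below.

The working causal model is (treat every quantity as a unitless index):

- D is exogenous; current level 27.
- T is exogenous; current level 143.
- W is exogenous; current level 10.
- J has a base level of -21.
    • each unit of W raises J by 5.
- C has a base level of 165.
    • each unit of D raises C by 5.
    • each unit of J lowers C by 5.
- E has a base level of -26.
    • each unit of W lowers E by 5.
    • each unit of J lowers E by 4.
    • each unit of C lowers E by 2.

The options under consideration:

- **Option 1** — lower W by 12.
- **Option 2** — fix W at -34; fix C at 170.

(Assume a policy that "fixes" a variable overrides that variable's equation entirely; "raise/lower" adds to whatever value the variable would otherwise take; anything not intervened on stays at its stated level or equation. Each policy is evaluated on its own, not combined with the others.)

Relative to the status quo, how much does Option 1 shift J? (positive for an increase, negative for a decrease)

Baseline:
  W = 10
  J = -21 + 5·10 = 29
Option 1 (W − 12):
  W = 10 − 12 = -2
  J = -21 + 5·(-2) = -31
Change in J: -31 − 29 = -60

-60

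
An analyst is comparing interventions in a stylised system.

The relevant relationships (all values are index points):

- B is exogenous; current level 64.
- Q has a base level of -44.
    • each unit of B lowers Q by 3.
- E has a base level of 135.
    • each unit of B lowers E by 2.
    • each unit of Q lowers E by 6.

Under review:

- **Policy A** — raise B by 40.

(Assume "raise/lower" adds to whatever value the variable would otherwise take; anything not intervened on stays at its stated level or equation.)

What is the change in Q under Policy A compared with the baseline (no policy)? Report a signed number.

Baseline:
  B = 64
  Q = -44 − 3·64 = -236
Policy A (B + 40):
  B = 64 + 40 = 104
  Q = -44 − 3·104 = -356
Change in Q: -356 − (-236) = -120

-120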